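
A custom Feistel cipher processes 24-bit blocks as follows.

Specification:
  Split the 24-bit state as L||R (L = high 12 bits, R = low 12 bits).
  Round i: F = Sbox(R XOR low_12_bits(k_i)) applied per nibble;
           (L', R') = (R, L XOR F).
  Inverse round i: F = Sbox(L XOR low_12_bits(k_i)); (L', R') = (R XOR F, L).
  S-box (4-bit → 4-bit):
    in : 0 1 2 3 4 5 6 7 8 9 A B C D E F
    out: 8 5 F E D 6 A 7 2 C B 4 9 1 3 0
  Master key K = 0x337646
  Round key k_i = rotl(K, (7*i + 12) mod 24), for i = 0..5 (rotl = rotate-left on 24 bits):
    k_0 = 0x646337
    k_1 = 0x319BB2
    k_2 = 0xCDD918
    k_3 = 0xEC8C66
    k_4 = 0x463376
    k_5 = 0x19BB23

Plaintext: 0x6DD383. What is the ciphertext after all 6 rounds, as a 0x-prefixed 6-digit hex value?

s_0 = plaintext = 0x6DD383
s_1 = Round(s_0, k_0) = 0x383E90
s_2 = Round(s_1, k_1) = 0xE9057C
s_3 = Round(s_2, k_2) = 0x57C73D
s_4 = Round(s_3, k_3) = 0x73D118
s_5 = Round(s_4, k_4) = 0x11889E
s_6 = Round(s_5, k_5) = 0x89EF59

0x89EF59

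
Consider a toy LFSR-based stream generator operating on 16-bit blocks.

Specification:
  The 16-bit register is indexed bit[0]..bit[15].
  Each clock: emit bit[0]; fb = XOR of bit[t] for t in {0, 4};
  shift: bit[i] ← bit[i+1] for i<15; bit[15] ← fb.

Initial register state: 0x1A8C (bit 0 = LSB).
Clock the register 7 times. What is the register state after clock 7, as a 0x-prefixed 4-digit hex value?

reg_0 = 0x1A8C
clock 1: out=0, reg = 0x0D46
clock 2: out=0, reg = 0x06A3
clock 3: out=1, reg = 0x8351
clock 4: out=1, reg = 0x41A8
clock 5: out=0, reg = 0x20D4
clock 6: out=0, reg = 0x906A
clock 7: out=0, reg = 0x4835

0x4835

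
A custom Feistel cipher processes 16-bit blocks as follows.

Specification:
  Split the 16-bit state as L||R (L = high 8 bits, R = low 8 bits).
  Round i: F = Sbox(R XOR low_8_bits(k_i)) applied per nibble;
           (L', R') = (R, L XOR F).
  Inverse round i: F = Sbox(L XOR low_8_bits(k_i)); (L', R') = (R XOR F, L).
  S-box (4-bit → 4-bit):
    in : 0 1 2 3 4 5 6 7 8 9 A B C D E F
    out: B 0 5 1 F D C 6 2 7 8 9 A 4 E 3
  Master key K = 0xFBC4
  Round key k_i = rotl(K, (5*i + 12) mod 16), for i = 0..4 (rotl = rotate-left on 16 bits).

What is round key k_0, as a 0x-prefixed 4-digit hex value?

K = 0xFBC4
k_0 = rotl(K, (5*0+12) mod 16) = rotl(K, 12) = 0x4FBC

0x4FBC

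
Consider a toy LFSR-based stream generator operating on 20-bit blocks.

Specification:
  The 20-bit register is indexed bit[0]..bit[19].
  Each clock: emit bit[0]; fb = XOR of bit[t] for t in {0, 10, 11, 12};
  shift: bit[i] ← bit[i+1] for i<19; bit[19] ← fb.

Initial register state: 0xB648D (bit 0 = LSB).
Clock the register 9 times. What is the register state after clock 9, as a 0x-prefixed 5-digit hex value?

reg_0 = 0xB648D
clock 1: out=1, reg = 0x5B246
clock 2: out=0, reg = 0xAD923
clock 3: out=1, reg = 0xD6C91
clock 4: out=1, reg = 0xEB648
clock 5: out=0, reg = 0x75B24
clock 6: out=0, reg = 0x3AD92
clock 7: out=0, reg = 0x1D6C9
clock 8: out=1, reg = 0x8EB64
clock 9: out=0, reg = 0xC75B2

0xC75B2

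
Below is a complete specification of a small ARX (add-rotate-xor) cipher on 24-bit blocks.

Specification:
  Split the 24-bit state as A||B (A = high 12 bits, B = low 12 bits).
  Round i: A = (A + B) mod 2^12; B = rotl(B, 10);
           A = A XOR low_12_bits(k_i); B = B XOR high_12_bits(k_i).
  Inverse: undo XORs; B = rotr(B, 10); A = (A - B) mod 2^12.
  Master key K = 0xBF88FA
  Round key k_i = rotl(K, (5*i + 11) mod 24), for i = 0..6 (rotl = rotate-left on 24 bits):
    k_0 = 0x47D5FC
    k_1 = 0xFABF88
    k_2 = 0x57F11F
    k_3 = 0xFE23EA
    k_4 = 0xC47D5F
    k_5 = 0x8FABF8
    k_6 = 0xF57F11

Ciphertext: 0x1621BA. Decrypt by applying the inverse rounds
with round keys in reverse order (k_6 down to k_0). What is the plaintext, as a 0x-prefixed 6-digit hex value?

s_0 = ciphertext = 0x1621BA
s_1 = InvRound(s_0, k_6) = 0x2BCBB7
s_2 = InvRound(s_1, k_5) = 0xC10D34
s_3 = InvRound(s_2, k_4) = 0xB835CC
s_4 = InvRound(s_3, k_3) = 0xFAF8BA
s_5 = InvRound(s_4, k_2) = 0x799717
s_6 = InvRound(s_5, k_1) = 0x51F2F2
s_7 = InvRound(s_6, k_0) = 0x6A6A3D

0x6A6A3D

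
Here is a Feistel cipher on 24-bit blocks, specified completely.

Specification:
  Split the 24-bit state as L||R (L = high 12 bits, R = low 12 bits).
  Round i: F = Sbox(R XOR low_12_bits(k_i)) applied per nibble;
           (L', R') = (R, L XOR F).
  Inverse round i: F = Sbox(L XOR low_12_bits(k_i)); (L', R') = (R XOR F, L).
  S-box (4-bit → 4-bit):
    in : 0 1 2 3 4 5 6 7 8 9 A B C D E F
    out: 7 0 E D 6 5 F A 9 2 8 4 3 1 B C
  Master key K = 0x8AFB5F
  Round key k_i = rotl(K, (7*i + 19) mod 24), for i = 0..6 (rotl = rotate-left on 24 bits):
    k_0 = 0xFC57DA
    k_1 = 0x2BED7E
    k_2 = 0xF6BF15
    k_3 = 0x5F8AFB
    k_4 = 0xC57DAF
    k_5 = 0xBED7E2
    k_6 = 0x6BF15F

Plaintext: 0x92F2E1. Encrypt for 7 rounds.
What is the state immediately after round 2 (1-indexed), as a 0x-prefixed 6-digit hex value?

s_0 = plaintext = 0x92F2E1
s_1 = Round(s_0, k_0) = 0x2E1CFB
s_2 = Round(s_1, k_1) = 0xCFB274
s_3 = Round(s_2, k_2) = 0x274D0B
s_4 = Round(s_3, k_3) = 0xD0B8B3
s_5 = Round(s_4, k_4) = 0x8B3808
s_6 = Round(s_5, k_5) = 0x80840B
s_7 = Round(s_6, k_6) = 0x40BD5E

0xCFB274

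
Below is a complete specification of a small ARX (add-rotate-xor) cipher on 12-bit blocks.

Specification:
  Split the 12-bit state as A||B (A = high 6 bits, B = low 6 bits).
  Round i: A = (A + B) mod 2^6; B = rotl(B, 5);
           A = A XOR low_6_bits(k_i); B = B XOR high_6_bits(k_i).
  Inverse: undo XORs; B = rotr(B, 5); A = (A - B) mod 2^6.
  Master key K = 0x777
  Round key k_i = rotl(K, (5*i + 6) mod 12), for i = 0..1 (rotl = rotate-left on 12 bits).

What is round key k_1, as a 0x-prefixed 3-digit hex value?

0xBBB

K = 0x777
k_0 = rotl(K, (5*0+6) mod 12) = rotl(K, 6) = 0xDDD
k_1 = rotl(K, (5*1+6) mod 12) = rotl(K, 11) = 0xBBB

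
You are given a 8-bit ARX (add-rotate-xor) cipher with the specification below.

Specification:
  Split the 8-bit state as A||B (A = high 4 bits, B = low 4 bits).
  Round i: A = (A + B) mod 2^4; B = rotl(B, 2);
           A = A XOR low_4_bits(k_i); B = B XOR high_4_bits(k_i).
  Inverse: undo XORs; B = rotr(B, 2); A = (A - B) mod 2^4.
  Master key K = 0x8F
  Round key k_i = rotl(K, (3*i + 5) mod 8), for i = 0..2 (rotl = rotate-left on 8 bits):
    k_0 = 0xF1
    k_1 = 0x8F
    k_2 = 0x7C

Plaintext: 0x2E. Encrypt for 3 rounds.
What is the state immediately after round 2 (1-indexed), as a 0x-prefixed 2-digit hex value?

0xA9

s_0 = plaintext = 0x2E
s_1 = Round(s_0, k_0) = 0x14
s_2 = Round(s_1, k_1) = 0xA9
s_3 = Round(s_2, k_2) = 0xF1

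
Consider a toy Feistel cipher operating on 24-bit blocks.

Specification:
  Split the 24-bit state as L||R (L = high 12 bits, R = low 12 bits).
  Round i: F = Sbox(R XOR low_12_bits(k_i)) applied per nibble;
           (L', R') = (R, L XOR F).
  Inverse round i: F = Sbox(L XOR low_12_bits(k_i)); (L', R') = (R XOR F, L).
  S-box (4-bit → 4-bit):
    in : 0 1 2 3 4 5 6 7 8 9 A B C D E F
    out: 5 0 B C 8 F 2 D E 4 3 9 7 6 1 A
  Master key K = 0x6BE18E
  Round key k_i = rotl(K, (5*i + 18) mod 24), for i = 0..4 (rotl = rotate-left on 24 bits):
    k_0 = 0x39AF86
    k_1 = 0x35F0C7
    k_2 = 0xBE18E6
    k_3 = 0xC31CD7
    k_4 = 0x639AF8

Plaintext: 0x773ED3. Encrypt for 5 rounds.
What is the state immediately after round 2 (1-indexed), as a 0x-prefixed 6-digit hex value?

0x78C35A

s_0 = plaintext = 0x773ED3
s_1 = Round(s_0, k_0) = 0xED378C
s_2 = Round(s_1, k_1) = 0x78C35A
s_3 = Round(s_2, k_2) = 0x35AE1B
s_4 = Round(s_3, k_3) = 0xE1B82D
s_5 = Round(s_4, k_4) = 0x82D574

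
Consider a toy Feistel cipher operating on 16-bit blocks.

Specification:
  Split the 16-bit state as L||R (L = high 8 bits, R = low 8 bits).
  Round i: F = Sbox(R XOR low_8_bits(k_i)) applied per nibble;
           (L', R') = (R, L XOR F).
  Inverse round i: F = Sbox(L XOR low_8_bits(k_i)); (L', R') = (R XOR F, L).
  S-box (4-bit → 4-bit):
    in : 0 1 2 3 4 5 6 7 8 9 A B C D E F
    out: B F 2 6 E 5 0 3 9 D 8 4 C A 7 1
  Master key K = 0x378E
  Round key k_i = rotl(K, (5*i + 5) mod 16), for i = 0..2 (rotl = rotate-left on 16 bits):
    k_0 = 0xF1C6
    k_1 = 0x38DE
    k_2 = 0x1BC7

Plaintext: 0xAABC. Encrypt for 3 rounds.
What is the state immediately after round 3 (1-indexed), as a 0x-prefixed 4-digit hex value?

0x5041

s_0 = plaintext = 0xAABC
s_1 = Round(s_0, k_0) = 0xBC92
s_2 = Round(s_1, k_1) = 0x9250
s_3 = Round(s_2, k_2) = 0x5041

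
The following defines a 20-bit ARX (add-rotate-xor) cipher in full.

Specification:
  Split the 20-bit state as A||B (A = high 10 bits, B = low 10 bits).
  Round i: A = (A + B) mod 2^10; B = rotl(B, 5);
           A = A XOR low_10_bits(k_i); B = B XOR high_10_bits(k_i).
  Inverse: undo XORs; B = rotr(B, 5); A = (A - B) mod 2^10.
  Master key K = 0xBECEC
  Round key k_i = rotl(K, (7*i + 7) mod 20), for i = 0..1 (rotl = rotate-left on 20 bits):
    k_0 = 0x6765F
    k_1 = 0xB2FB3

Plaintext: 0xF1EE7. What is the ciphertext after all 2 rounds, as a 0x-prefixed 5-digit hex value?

s_0 = plaintext = 0xF1EE7
s_1 = Round(s_0, k_0) = 0x3C56A
s_2 = Round(s_1, k_1) = 0x7A380

0x7A380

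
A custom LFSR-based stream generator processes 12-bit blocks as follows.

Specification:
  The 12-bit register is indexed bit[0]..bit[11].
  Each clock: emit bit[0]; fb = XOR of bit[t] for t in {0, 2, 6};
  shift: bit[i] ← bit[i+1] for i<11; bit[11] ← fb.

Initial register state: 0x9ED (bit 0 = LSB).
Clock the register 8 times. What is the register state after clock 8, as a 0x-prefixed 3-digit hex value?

0xF19

reg_0 = 0x9ED
clock 1: out=1, reg = 0xCF6
clock 2: out=0, reg = 0x67B
clock 3: out=1, reg = 0x33D
clock 4: out=1, reg = 0x19E
clock 5: out=0, reg = 0x8CF
clock 6: out=1, reg = 0xC67
clock 7: out=1, reg = 0xE33
clock 8: out=1, reg = 0xF19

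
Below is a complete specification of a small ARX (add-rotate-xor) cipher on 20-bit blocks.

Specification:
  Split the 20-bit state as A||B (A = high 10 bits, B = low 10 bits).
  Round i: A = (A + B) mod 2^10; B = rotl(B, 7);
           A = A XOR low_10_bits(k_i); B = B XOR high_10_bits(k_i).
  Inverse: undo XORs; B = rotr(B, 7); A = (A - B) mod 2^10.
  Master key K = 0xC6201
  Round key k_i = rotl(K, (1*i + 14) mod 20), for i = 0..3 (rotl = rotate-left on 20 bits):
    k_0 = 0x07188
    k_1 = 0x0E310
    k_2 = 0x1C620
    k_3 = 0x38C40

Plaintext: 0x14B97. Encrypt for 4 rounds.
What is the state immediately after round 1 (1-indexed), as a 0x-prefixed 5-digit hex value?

s_0 = plaintext = 0x14B97
s_1 = Round(s_0, k_0) = 0x987EE
s_2 = Round(s_1, k_1) = 0x57F45
s_3 = Round(s_2, k_2) = 0xA1299
s_4 = Round(s_3, k_3) = 0x57430

0x987EE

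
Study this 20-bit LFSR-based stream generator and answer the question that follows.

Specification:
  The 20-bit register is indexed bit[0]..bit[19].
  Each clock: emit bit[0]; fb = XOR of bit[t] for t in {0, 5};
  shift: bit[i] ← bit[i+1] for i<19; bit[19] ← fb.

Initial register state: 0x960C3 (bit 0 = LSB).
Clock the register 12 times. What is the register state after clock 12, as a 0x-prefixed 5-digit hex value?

reg_0 = 0x960C3
clock 1: out=1, reg = 0xCB061
clock 2: out=1, reg = 0x65830
clock 3: out=0, reg = 0xB2C18
clock 4: out=0, reg = 0x5960C
clock 5: out=0, reg = 0x2CB06
clock 6: out=0, reg = 0x16583
clock 7: out=1, reg = 0x8B2C1
clock 8: out=1, reg = 0xC5960
clock 9: out=0, reg = 0xE2CB0
clock 10: out=0, reg = 0xF1658
clock 11: out=0, reg = 0x78B2C
clock 12: out=0, reg = 0xBC596

0xBC596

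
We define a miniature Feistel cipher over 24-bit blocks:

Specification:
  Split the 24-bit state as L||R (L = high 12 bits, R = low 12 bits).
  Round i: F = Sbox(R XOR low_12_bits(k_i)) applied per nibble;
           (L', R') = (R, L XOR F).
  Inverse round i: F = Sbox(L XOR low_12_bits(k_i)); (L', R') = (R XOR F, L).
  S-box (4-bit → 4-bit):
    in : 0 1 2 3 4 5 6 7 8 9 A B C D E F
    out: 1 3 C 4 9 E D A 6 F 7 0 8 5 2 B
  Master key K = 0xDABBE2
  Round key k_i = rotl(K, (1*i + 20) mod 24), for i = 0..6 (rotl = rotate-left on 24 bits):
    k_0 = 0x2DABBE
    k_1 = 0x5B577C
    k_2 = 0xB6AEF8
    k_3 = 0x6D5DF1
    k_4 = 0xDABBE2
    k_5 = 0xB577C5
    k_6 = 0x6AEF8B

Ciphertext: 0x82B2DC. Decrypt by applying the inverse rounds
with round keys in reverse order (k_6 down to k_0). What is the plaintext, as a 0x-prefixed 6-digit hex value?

0x23AA24

s_0 = ciphertext = 0x82B2DC
s_1 = InvRound(s_0, k_6) = 0x8AD82B
s_2 = InvRound(s_1, k_5) = 0x3FD8AD
s_3 = InvRound(s_2, k_4) = 0xE963FD
s_4 = InvRound(s_3, k_3) = 0x727E96
s_5 = InvRound(s_4, k_2) = 0x1CD727
s_6 = InvRound(s_5, k_1) = 0xA241CD
s_7 = InvRound(s_6, k_0) = 0x23AA24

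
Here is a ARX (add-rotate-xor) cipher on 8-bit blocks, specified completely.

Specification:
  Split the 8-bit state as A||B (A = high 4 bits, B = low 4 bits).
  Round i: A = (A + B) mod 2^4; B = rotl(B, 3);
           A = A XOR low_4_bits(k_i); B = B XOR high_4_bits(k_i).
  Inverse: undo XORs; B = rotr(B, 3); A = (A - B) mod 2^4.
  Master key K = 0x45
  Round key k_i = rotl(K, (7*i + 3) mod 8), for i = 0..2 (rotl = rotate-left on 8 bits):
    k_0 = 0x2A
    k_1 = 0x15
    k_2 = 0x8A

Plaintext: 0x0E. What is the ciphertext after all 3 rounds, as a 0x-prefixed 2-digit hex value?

0xD5

s_0 = plaintext = 0x0E
s_1 = Round(s_0, k_0) = 0x45
s_2 = Round(s_1, k_1) = 0xCB
s_3 = Round(s_2, k_2) = 0xD5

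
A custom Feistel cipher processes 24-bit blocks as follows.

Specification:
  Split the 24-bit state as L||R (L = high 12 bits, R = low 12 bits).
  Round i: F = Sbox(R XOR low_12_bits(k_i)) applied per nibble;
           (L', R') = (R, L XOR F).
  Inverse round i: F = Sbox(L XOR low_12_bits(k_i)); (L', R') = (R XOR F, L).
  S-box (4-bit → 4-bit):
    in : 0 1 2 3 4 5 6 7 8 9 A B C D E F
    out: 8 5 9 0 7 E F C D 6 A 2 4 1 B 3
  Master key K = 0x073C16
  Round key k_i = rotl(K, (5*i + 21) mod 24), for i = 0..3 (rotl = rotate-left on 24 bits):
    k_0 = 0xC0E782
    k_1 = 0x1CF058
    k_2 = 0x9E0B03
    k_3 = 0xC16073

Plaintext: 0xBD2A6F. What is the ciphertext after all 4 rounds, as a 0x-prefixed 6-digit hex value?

0x898DDF

s_0 = plaintext = 0xBD2A6F
s_1 = Round(s_0, k_0) = 0xA6FA63
s_2 = Round(s_1, k_1) = 0xA6306D
s_3 = Round(s_2, k_2) = 0x06D898
s_4 = Round(s_3, k_3) = 0x898DDF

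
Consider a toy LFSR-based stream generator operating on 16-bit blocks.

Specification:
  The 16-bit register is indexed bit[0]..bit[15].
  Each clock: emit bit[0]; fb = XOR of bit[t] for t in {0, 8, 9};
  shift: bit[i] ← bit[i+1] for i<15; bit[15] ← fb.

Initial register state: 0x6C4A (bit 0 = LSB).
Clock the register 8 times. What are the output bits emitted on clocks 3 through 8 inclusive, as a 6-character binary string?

reg_0 = 0x6C4A
clock 1: out=0, reg = 0x3625
clock 2: out=1, reg = 0x1B12
clock 3: out=0, reg = 0x0D89
clock 4: out=1, reg = 0x06C4
clock 5: out=0, reg = 0x8362
clock 6: out=0, reg = 0x41B1
clock 7: out=1, reg = 0x20D8
clock 8: out=0, reg = 0x106C

010010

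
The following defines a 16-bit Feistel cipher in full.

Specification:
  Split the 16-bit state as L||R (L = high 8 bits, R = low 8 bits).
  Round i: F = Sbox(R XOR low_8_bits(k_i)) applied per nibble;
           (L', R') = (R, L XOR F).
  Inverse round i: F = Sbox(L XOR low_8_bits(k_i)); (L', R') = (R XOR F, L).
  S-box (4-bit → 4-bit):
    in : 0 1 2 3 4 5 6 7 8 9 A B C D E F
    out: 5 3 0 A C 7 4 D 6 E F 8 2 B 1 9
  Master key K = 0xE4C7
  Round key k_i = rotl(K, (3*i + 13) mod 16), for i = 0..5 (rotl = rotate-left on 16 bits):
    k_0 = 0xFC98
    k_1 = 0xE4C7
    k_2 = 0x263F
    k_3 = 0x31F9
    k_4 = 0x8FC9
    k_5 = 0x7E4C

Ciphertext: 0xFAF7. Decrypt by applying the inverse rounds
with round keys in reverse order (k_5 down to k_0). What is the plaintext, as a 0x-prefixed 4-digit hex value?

s_0 = ciphertext = 0xFAF7
s_1 = InvRound(s_0, k_5) = 0x73FA
s_2 = InvRound(s_1, k_4) = 0x7573
s_3 = InvRound(s_2, k_3) = 0x1175
s_4 = InvRound(s_3, k_2) = 0x7411
s_5 = InvRound(s_4, k_1) = 0x9B74
s_6 = InvRound(s_5, k_0) = 0x2E9B

0x2E9B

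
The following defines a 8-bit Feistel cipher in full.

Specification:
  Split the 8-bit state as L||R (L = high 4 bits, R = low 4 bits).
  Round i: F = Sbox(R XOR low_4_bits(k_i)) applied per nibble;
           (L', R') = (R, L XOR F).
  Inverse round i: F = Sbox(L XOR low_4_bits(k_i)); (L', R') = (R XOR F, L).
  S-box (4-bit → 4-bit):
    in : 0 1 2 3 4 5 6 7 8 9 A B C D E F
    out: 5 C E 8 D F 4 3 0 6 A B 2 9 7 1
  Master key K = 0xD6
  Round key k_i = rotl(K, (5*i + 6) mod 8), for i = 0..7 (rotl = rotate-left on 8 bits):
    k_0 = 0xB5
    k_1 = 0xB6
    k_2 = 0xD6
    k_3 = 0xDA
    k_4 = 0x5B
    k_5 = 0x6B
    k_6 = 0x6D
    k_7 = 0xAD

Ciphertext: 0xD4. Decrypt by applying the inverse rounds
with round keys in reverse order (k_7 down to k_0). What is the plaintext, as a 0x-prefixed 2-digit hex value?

0x61

s_0 = ciphertext = 0xD4
s_1 = InvRound(s_0, k_7) = 0x1D
s_2 = InvRound(s_1, k_6) = 0xF1
s_3 = InvRound(s_2, k_5) = 0xCF
s_4 = InvRound(s_3, k_4) = 0xCC
s_5 = InvRound(s_4, k_3) = 0x8C
s_6 = InvRound(s_5, k_2) = 0xB8
s_7 = InvRound(s_6, k_1) = 0x1B
s_8 = InvRound(s_7, k_0) = 0x61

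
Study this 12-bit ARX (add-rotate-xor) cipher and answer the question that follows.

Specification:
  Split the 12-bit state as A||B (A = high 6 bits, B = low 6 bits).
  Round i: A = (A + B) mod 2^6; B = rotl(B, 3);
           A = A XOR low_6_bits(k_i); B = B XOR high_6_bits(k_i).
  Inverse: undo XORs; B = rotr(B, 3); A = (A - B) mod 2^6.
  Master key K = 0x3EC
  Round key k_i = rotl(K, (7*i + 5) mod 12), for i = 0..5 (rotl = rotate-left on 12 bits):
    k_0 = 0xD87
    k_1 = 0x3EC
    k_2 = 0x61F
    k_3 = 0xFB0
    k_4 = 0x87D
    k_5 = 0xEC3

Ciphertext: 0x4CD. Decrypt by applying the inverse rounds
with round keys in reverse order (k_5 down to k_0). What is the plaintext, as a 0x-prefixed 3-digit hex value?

0xCFE

s_0 = ciphertext = 0x4CD
s_1 = InvRound(s_0, k_5) = 0x6B6
s_2 = InvRound(s_1, k_4) = 0xB7A
s_3 = InvRound(s_2, k_3) = 0xF60
s_4 = InvRound(s_3, k_2) = 0x6C7
s_5 = InvRound(s_4, k_1) = 0xD81
s_6 = InvRound(s_5, k_0) = 0xCFE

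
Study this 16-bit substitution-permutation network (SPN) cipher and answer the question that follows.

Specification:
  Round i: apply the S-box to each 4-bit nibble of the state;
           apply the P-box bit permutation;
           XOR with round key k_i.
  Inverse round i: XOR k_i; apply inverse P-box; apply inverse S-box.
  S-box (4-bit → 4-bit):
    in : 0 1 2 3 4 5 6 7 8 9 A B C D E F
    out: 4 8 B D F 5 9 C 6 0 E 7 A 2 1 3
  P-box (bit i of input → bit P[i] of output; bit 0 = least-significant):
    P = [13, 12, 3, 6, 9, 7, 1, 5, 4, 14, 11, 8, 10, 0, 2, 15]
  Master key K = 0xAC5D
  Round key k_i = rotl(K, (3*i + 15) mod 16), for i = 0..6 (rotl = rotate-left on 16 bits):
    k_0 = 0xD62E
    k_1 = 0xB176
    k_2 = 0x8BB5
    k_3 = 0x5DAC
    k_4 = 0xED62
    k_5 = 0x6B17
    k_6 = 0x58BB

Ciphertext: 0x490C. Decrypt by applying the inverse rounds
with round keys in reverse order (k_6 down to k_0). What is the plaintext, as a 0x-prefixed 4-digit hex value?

s_0 = ciphertext = 0x490C
s_1 = InvRound(s_0, k_6) = 0x86AD
s_2 = InvRound(s_1, k_5) = 0x64A5
s_3 = InvRound(s_2, k_4) = 0xA781
s_4 = InvRound(s_3, k_3) = 0xA86B
s_5 = InvRound(s_4, k_2) = 0x06B3
s_6 = InvRound(s_5, k_1) = 0x41F2
s_7 = InvRound(s_6, k_0) = 0x36FA

0x36FA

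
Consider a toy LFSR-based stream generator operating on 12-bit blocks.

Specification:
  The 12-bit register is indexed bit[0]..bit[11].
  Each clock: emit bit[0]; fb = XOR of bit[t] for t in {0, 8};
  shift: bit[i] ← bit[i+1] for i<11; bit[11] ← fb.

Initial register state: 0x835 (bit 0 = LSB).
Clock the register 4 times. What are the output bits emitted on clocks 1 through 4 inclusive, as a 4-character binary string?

1010

reg_0 = 0x835
clock 1: out=1, reg = 0xC1A
clock 2: out=0, reg = 0x60D
clock 3: out=1, reg = 0xB06
clock 4: out=0, reg = 0xD83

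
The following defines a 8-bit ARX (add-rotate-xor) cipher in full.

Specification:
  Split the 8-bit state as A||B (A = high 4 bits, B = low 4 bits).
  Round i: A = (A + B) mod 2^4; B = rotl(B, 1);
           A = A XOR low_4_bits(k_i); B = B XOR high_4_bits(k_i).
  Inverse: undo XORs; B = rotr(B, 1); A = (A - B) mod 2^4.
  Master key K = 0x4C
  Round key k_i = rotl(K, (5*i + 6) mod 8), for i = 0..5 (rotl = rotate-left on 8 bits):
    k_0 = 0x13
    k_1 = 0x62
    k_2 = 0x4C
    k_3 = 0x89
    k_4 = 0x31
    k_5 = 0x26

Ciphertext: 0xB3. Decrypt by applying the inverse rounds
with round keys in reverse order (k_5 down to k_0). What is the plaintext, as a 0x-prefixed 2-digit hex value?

s_0 = ciphertext = 0xB3
s_1 = InvRound(s_0, k_5) = 0x58
s_2 = InvRound(s_1, k_4) = 0x7D
s_3 = InvRound(s_2, k_3) = 0x4A
s_4 = InvRound(s_3, k_2) = 0x17
s_5 = InvRound(s_4, k_1) = 0xB8
s_6 = InvRound(s_5, k_0) = 0xCC

0xCC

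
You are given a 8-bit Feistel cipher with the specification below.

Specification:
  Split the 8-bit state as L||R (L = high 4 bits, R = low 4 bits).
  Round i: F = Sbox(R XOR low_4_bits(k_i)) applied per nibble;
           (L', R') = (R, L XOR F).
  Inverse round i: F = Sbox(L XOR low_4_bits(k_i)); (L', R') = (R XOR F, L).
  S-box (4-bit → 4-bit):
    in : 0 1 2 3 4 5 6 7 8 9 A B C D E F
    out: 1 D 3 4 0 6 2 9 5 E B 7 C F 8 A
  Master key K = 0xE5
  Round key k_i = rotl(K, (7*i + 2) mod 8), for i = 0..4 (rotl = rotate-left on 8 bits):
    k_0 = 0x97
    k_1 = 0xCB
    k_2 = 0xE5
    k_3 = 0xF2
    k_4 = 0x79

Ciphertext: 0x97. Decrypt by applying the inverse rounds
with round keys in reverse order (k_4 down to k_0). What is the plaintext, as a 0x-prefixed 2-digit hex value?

s_0 = ciphertext = 0x97
s_1 = InvRound(s_0, k_4) = 0x69
s_2 = InvRound(s_1, k_3) = 0x96
s_3 = InvRound(s_2, k_2) = 0xA9
s_4 = InvRound(s_3, k_1) = 0x4A
s_5 = InvRound(s_4, k_0) = 0xE4

0xE4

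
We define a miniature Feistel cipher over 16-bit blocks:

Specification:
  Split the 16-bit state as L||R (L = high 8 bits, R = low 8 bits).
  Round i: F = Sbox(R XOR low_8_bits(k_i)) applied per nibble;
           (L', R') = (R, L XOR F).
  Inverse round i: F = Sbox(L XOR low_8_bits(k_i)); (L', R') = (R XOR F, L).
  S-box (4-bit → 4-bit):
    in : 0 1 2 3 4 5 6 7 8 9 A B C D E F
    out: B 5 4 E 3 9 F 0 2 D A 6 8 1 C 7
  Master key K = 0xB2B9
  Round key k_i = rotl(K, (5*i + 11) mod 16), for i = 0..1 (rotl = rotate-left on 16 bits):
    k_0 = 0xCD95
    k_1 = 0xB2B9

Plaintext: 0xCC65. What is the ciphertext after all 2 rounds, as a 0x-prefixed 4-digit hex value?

0xB7D9

s_0 = plaintext = 0xCC65
s_1 = Round(s_0, k_0) = 0x65B7
s_2 = Round(s_1, k_1) = 0xB7D9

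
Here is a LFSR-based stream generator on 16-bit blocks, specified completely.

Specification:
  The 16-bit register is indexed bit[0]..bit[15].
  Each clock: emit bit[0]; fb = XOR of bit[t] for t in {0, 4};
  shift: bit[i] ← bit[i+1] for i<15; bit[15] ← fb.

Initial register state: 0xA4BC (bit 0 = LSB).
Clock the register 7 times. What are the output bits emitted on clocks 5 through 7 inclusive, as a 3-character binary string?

reg_0 = 0xA4BC
clock 1: out=0, reg = 0xD25E
clock 2: out=0, reg = 0xE92F
clock 3: out=1, reg = 0xF497
clock 4: out=1, reg = 0x7A4B
clock 5: out=1, reg = 0xBD25
clock 6: out=1, reg = 0xDE92
clock 7: out=0, reg = 0xEF49

110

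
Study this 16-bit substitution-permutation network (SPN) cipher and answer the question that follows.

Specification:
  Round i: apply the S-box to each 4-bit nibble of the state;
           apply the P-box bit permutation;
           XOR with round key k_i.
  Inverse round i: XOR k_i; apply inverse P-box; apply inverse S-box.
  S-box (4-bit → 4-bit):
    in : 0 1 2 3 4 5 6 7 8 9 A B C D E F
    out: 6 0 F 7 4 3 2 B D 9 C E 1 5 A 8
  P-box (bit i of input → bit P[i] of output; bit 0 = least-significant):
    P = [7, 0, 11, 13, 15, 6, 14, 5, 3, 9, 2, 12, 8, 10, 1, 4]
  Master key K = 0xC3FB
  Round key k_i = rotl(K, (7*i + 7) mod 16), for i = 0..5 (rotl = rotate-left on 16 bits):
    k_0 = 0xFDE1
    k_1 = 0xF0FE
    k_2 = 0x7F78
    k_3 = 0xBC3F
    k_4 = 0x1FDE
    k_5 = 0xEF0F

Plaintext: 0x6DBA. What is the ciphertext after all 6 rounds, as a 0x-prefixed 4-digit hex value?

0x859B

s_0 = plaintext = 0x6DBA
s_1 = Round(s_0, k_0) = 0x918D
s_2 = Round(s_1, k_1) = 0x394E
s_3 = Round(s_2, k_2) = 0x0A73
s_4 = Round(s_3, k_3) = 0x20D8
s_5 = Round(s_4, k_4) = 0xF048
s_6 = Round(s_5, k_5) = 0x859B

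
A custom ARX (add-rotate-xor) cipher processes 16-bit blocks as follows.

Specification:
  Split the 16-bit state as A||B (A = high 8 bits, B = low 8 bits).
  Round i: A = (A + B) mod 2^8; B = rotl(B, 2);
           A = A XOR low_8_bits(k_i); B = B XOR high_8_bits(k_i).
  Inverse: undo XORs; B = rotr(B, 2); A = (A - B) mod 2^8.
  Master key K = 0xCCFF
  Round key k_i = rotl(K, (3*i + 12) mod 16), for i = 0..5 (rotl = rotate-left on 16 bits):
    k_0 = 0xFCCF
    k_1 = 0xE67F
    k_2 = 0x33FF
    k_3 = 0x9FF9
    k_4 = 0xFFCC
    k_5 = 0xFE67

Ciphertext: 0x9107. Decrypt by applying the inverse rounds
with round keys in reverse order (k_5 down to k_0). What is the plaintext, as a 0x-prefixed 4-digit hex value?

s_0 = ciphertext = 0x9107
s_1 = InvRound(s_0, k_5) = 0x787E
s_2 = InvRound(s_1, k_4) = 0x5460
s_3 = InvRound(s_2, k_3) = 0xAEFF
s_4 = InvRound(s_3, k_2) = 0x1E33
s_5 = InvRound(s_4, k_1) = 0xEC75
s_6 = InvRound(s_5, k_0) = 0xC162

0xC162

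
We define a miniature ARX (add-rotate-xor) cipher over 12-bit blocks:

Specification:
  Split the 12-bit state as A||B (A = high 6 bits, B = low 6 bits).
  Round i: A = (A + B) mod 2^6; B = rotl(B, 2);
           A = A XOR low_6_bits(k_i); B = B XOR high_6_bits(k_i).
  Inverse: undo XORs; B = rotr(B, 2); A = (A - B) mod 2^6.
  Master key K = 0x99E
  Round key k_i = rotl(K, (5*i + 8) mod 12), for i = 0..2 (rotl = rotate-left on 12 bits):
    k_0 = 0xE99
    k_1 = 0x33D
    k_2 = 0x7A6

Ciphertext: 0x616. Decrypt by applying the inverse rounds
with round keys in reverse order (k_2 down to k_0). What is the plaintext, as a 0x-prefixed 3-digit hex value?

0xC56

s_0 = ciphertext = 0x616
s_1 = InvRound(s_0, k_2) = 0xF02
s_2 = InvRound(s_1, k_1) = 0x7A3
s_3 = InvRound(s_2, k_0) = 0xC56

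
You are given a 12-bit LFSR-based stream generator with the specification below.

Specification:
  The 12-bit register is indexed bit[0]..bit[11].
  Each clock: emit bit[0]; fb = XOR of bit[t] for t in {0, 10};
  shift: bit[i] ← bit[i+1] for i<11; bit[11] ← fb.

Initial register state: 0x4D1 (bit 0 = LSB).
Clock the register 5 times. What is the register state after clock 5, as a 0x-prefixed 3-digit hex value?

reg_0 = 0x4D1
clock 1: out=1, reg = 0x268
clock 2: out=0, reg = 0x134
clock 3: out=0, reg = 0x09A
clock 4: out=0, reg = 0x04D
clock 5: out=1, reg = 0x826

0x826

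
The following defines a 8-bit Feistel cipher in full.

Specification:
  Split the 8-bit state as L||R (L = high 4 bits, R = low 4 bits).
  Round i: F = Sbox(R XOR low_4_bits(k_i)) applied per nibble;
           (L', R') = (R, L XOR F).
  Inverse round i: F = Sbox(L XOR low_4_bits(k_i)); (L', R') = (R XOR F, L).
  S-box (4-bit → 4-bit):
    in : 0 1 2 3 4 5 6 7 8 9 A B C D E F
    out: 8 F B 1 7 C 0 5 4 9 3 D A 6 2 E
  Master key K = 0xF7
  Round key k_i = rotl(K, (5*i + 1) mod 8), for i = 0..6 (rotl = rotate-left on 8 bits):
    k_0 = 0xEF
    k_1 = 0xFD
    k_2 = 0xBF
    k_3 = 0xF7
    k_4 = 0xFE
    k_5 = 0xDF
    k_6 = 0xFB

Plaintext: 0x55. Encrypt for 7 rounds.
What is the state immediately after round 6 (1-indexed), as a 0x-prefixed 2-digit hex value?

0xCE

s_0 = plaintext = 0x55
s_1 = Round(s_0, k_0) = 0x56
s_2 = Round(s_1, k_1) = 0x68
s_3 = Round(s_2, k_2) = 0x83
s_4 = Round(s_3, k_3) = 0x3F
s_5 = Round(s_4, k_4) = 0xFC
s_6 = Round(s_5, k_5) = 0xCE
s_7 = Round(s_6, k_6) = 0xE0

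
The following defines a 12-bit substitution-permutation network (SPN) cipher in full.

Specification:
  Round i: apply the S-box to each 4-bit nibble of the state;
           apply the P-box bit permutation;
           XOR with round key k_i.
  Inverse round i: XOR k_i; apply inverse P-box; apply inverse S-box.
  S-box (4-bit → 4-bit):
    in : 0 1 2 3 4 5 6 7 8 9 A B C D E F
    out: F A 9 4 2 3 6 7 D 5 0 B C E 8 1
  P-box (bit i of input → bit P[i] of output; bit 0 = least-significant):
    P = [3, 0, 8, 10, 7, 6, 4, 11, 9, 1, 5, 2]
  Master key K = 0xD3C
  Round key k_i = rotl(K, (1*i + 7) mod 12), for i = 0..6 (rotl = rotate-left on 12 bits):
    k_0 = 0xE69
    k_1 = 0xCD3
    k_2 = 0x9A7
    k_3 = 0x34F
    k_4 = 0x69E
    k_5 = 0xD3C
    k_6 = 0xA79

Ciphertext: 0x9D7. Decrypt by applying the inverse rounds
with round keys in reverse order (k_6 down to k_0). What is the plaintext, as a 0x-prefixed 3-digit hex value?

s_0 = ciphertext = 0x9D7
s_1 = InvRound(s_0, k_6) = 0x0F9
s_2 = InvRound(s_1, k_5) = 0xEBD
s_3 = InvRound(s_2, k_4) = 0x6E4
s_4 = InvRound(s_3, k_3) = 0x6F0
s_5 = InvRound(s_4, k_2) = 0xBDD
s_6 = InvRound(s_5, k_1) = 0xBA8
s_7 = InvRound(s_6, k_0) = 0xA5D

0xA5D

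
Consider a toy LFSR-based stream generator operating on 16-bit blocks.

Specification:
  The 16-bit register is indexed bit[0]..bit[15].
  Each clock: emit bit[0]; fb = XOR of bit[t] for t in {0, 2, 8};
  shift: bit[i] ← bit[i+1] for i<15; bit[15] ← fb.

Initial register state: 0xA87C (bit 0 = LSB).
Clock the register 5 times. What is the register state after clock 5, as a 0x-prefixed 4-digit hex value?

0x5D43

reg_0 = 0xA87C
clock 1: out=0, reg = 0xD43E
clock 2: out=0, reg = 0xEA1F
clock 3: out=1, reg = 0x750F
clock 4: out=1, reg = 0xBA87
clock 5: out=1, reg = 0x5D43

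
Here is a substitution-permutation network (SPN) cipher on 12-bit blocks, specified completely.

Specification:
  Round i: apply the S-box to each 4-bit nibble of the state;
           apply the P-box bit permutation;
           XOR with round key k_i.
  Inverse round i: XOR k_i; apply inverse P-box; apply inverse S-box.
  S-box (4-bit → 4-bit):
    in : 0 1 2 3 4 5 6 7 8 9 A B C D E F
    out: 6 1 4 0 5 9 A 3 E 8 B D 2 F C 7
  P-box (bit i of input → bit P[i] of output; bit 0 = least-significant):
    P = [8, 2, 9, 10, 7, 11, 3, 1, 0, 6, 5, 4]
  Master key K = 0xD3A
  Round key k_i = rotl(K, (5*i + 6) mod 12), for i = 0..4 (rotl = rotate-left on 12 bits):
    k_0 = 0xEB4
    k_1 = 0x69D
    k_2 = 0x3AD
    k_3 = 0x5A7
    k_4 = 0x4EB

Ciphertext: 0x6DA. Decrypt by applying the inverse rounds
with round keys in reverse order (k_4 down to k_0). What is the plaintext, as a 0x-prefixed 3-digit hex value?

s_0 = ciphertext = 0x6DA
s_1 = InvRound(s_0, k_4) = 0xB32
s_2 = InvRound(s_1, k_3) = 0x578
s_3 = InvRound(s_2, k_2) = 0xA18
s_4 = InvRound(s_3, k_1) = 0x176
s_5 = InvRound(s_4, k_0) = 0xCAB

0xCAB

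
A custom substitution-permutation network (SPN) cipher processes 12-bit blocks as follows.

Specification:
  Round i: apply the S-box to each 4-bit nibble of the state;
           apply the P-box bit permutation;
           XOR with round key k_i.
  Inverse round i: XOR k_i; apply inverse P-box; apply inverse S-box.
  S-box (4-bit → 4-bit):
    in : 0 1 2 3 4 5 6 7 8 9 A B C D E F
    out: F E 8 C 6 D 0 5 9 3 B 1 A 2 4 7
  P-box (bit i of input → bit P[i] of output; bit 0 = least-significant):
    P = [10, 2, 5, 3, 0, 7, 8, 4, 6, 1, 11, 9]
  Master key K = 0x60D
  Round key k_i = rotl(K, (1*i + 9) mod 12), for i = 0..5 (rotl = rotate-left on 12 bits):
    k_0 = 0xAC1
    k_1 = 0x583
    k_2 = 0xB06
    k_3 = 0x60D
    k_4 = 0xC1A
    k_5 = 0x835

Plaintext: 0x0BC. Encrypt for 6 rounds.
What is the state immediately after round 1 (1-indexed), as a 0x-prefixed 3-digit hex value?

0x08E

s_0 = plaintext = 0x0BC
s_1 = Round(s_0, k_0) = 0x08E
s_2 = Round(s_1, k_1) = 0xFF0
s_3 = Round(s_2, k_2) = 0x6E9
s_4 = Round(s_3, k_3) = 0x309
s_5 = Round(s_4, k_4) = 0x38F
s_6 = Round(s_5, k_5) = 0x600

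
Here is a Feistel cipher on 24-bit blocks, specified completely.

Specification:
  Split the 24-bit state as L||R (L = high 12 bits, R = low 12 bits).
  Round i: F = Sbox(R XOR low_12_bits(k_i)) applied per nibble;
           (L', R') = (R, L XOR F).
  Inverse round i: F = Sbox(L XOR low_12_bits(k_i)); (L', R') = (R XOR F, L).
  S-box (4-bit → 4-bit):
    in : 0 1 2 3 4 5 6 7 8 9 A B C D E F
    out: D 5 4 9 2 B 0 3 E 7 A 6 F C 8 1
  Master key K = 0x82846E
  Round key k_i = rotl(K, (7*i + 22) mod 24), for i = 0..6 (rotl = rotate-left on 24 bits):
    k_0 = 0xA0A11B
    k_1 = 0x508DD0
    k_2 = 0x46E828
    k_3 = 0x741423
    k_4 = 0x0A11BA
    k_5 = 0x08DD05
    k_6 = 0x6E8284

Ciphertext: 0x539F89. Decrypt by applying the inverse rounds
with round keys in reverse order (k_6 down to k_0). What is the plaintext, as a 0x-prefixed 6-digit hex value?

s_0 = ciphertext = 0x539F89
s_1 = InvRound(s_0, k_6) = 0xCE5539
s_2 = InvRound(s_1, k_5) = 0x0B4CE5
s_3 = InvRound(s_2, k_4) = 0x93D0B4
s_4 = InvRound(s_3, k_3) = 0xCEC93D
s_5 = InvRound(s_4, k_2) = 0xBCFCEC
s_6 = InvRound(s_5, k_1) = 0xCBDBCF
s_7 = InvRound(s_6, k_0) = 0x76FCBD

0x76FCBD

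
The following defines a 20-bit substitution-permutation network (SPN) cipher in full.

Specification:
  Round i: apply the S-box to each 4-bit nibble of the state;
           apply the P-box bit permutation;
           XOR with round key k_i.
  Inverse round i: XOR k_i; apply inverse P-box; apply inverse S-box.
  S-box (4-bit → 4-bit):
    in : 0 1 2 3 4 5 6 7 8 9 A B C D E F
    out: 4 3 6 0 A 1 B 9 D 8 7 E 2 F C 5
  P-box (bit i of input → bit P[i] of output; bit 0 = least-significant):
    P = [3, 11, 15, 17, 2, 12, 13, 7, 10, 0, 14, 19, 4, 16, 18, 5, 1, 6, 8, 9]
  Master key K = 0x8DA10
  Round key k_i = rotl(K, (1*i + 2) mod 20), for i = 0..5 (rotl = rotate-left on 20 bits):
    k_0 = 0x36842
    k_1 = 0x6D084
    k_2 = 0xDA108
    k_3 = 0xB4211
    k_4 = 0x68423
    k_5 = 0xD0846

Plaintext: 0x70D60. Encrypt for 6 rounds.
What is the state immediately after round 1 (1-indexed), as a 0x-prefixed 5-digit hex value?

0xFBEC5

s_0 = plaintext = 0x70D60
s_1 = Round(s_0, k_0) = 0xFBEC5
s_2 = Round(s_1, k_1) = 0xB81AE
s_3 = Round(s_2, k_2) = 0xB167D
s_4 = Round(s_3, k_3) = 0x0CDCC
s_5 = Round(s_4, k_4) = 0xFD922
s_6 = Round(s_5, k_5) = 0x0B174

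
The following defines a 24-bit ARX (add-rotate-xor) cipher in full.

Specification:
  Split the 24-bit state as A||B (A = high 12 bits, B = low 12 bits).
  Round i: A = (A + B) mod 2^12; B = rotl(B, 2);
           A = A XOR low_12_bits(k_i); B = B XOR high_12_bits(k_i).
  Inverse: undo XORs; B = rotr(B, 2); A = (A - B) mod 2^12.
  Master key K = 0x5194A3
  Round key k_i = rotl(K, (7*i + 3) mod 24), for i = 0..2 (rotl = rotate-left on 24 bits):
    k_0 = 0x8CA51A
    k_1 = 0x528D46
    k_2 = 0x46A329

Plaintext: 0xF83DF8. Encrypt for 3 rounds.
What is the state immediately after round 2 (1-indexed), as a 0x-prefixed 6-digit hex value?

s_0 = plaintext = 0xF83DF8
s_1 = Round(s_0, k_0) = 0x861F29
s_2 = Round(s_1, k_1) = 0xACC98F
s_3 = Round(s_2, k_2) = 0x772254

0xACC98F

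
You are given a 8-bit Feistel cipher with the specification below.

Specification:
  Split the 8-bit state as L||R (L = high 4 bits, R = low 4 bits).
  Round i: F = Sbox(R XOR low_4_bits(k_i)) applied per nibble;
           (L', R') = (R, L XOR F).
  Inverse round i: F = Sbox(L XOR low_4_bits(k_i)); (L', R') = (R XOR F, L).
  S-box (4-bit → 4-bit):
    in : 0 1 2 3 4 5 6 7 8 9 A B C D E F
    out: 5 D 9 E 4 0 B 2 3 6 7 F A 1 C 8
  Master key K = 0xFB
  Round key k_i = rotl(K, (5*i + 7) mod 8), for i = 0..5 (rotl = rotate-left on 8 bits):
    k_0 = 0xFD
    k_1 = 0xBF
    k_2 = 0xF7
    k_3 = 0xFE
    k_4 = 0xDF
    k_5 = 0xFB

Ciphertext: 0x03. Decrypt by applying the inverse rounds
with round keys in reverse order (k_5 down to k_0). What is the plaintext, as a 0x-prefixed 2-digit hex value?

0x28

s_0 = ciphertext = 0x03
s_1 = InvRound(s_0, k_5) = 0xC0
s_2 = InvRound(s_1, k_4) = 0xEC
s_3 = InvRound(s_2, k_3) = 0x9E
s_4 = InvRound(s_3, k_2) = 0x29
s_5 = InvRound(s_4, k_1) = 0x82
s_6 = InvRound(s_5, k_0) = 0x28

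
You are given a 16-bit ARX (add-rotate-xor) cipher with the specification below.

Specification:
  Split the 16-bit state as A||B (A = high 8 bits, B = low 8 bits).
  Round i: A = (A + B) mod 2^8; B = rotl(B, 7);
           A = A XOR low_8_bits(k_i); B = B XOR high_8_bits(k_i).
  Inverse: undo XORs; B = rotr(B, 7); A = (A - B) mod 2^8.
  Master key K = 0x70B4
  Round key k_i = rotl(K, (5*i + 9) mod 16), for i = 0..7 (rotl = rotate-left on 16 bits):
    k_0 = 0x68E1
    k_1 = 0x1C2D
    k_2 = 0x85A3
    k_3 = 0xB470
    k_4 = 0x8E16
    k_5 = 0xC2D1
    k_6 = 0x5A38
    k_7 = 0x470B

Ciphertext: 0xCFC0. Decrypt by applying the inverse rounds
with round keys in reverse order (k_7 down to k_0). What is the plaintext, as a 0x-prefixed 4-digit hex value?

0x820C

s_0 = ciphertext = 0xCFC0
s_1 = InvRound(s_0, k_7) = 0xB50F
s_2 = InvRound(s_1, k_6) = 0xE3AA
s_3 = InvRound(s_2, k_5) = 0x62D0
s_4 = InvRound(s_3, k_4) = 0xB8BC
s_5 = InvRound(s_4, k_3) = 0xB810
s_6 = InvRound(s_5, k_2) = 0xF02B
s_7 = InvRound(s_6, k_1) = 0x6F6E
s_8 = InvRound(s_7, k_0) = 0x820C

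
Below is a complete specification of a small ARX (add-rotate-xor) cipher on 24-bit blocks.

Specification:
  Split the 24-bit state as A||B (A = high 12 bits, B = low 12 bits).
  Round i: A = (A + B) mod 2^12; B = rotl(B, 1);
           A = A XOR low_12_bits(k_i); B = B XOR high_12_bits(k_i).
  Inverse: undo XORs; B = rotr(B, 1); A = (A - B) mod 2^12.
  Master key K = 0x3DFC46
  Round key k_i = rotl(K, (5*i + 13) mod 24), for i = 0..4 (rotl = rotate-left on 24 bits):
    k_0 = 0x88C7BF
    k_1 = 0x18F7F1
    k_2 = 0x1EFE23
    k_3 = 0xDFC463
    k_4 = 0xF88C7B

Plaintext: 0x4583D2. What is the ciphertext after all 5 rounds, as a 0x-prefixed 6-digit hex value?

0xEEAD3A

s_0 = plaintext = 0x4583D2
s_1 = Round(s_0, k_0) = 0xF95F28
s_2 = Round(s_1, k_1) = 0x94CFDE
s_3 = Round(s_2, k_2) = 0x709E52
s_4 = Round(s_3, k_3) = 0x138159
s_5 = Round(s_4, k_4) = 0xEEAD3A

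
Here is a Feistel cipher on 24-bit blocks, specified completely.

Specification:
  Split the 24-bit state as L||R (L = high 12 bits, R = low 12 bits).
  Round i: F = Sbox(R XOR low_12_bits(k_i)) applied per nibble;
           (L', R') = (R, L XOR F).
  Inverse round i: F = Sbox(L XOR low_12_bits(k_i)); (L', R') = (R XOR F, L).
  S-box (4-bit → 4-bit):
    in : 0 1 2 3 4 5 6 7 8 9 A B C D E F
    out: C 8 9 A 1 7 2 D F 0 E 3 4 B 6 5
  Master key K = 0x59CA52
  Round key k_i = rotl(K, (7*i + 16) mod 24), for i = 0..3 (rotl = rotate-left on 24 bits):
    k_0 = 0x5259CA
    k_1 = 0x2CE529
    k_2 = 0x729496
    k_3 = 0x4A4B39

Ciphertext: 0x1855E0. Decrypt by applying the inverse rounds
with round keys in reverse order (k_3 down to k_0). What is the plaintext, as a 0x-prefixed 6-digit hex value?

0xA0C3E3

s_0 = ciphertext = 0x1855E0
s_1 = InvRound(s_0, k_3) = 0xBD4185
s_2 = InvRound(s_1, k_2) = 0x49CBD4
s_3 = InvRound(s_2, k_1) = 0x3E349C
s_4 = InvRound(s_3, k_0) = 0xA0C3E3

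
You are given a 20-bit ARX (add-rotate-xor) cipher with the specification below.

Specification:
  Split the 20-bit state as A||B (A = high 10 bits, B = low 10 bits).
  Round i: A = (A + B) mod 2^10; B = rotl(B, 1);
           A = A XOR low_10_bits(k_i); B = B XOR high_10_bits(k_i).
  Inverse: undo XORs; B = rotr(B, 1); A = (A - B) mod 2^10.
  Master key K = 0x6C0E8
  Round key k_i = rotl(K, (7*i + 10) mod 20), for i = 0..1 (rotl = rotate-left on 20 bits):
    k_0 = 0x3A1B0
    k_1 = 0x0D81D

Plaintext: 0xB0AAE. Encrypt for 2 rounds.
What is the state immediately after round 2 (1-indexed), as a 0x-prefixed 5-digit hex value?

0x9A35C

s_0 = plaintext = 0xB0AAE
s_1 = Round(s_0, k_0) = 0x301B5
s_2 = Round(s_1, k_1) = 0x9A35C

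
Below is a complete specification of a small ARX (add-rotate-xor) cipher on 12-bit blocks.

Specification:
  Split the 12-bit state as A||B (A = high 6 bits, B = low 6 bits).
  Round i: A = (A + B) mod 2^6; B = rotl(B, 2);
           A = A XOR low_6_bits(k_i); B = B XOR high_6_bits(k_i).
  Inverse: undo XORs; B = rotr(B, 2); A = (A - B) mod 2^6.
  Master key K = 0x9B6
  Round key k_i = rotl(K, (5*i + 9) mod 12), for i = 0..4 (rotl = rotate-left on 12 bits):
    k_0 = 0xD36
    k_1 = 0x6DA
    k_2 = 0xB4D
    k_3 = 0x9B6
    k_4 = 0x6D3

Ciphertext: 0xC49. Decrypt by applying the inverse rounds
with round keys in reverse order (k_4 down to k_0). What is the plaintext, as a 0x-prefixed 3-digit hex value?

s_0 = ciphertext = 0xC49
s_1 = InvRound(s_0, k_4) = 0xFA4
s_2 = InvRound(s_1, k_3) = 0xA20
s_3 = InvRound(s_2, k_2) = 0x493
s_4 = InvRound(s_3, k_1) = 0x182
s_5 = InvRound(s_4, k_0) = 0x0ED

0x0ED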